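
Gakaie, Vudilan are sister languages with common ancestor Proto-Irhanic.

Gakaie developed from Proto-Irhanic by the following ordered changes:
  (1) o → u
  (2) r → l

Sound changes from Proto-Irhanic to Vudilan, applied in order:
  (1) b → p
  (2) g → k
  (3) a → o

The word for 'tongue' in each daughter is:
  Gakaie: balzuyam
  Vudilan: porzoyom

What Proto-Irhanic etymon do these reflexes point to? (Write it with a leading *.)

*barzoyam

Position 5: Gakaie has u, Vudilan has o. Taking the neighbouring segments as reconstructed: Gakaie u could go back to *o or *u; Vudilan o could go back to *a or *o — the one source consistent with every daughter is *o.
Position 3: Gakaie has l, Vudilan has r. Vudilan preserves r here (none of its changes turn any other segment into r), so the proto-segment is *r.
Verify the candidate proto-form against each daughter:
Gakaie: *barzoyam > barzuyam > balzuyam  (by vowel merger, unconditioned shift)
Vudilan: *barzoyam > parzoyam > porzoyom  (by unconditioned shift, vowel merger)
*barzoyam is the unique common source.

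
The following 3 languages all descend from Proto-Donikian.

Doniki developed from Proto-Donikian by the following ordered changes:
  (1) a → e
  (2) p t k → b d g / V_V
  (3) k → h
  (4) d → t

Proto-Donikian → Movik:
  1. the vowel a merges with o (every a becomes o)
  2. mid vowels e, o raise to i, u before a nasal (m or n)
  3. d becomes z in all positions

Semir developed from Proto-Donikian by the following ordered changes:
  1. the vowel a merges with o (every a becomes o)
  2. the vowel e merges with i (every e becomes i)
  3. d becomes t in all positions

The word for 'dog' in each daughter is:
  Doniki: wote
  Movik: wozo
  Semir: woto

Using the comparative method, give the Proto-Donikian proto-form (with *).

Position 4: Doniki has e, Movik has o, Semir has o. Taking the neighbouring segments as reconstructed: Doniki e could go back to *a or *e; Movik o could go back to *a or *o; Semir o could go back to *a or *o — the one source consistent with every daughter is *a.
Position 3: Doniki has t, Movik has z, Semir has t. Taking the neighbouring segments as reconstructed: Doniki t could go back to *t or *d; Movik z could go back to *d or *z; Semir t could go back to *t or *d — the one source consistent with every daughter is *d.
Continuing position by position gives *woda; check it forward:
Doniki: start from *woda.
  rule 1 (vowel merger): woda → wode
  rule 2: no change — wode
  rule 3: no change — wode
  rule 4 (unconditioned shift): wode → wote
  ⇒ Doniki wote
Movik: start from *woda.
  rule 1 (vowel merger): woda → wodo
  rule 2: no change — wodo
  rule 3 (unconditioned shift): wodo → wozo
  ⇒ Movik wozo
Semir: *woda > wodo > woto  (by vowel merger, unconditioned shift)
Only *woda yields all of Doniki wote, Movik wozo, Semir woto.

*woda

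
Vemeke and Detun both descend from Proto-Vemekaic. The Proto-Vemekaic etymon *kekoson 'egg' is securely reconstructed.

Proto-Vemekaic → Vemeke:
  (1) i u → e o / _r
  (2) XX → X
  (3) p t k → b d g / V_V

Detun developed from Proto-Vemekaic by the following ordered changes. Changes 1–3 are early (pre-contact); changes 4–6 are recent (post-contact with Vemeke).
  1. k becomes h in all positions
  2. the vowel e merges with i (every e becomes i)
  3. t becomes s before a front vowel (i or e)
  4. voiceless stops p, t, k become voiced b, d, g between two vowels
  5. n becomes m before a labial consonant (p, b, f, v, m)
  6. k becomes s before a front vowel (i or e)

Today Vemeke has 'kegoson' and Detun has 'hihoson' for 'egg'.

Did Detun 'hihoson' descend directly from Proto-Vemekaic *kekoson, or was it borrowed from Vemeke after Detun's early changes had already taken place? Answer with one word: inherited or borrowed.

inherited

If inherited, *kekoson would pass through all of Detun's changes:
Detun: *kekoson
  kekoson → hehoson   [unconditioned shift]
  hehoson → hihoson   [vowel merger]
  hihoson (rule 3 does not apply)
  hihoson (rule 4 does not apply)
  hihoson (rule 5 does not apply)
  hihoson (rule 6 does not apply)
  giving Detun hihoson.
If borrowed from Vemeke 'kegoson' after the early changes, it would undergo only the recent ones:
  rule 4 (intervocalic voicing): no change (kegoson)
  rule 5 (nasal place assimilation): no change (kegoson)
  rule 6 (palatalisation): kegoson → segoson
  ⇒ as a loan: segoson
Detun 'hihoson' matches the inherited outcome exactly, so it is an inherited cognate, not a loan.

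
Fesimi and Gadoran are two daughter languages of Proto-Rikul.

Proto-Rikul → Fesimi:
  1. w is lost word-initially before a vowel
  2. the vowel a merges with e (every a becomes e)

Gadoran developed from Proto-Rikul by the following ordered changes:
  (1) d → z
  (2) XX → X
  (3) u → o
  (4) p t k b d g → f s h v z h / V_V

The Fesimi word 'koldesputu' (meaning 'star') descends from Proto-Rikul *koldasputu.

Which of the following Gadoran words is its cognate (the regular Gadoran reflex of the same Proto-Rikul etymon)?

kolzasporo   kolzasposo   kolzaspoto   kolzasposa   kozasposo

Gadoran: start from *koldasputu.
  rule 1 (unconditioned shift): koldasputu → kolzasputu
  rule 2: no change — kolzasputu
  rule 3 (vowel merger): kolzasputu → kolzaspoto
  rule 4 (intervocalic lenition): kolzaspoto → kolzasposo
  ⇒ Gadoran kolzasposo
The other candidates each miss or misapply at least one Gadoran change.

kolzasposo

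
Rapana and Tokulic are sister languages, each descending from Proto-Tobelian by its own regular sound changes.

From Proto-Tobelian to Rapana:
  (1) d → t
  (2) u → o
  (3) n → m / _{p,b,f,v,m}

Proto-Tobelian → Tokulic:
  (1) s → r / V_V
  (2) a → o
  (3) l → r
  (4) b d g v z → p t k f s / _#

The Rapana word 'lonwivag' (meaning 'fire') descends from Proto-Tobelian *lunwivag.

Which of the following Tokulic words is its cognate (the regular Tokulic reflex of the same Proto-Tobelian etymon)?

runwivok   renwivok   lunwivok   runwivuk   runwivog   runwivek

Tokulic: start from *lunwivag.
  rule 1: no change — lunwivag
  rule 2 (vowel merger): lunwivag → lunwivog
  rule 3 (unconditioned shift): lunwivog → runwivog
  rule 4 (final devoicing): runwivog → runwivok
  ⇒ Tokulic runwivok
Among the options, 'runwivok' alone shows every Tokulic change applied in order.

runwivok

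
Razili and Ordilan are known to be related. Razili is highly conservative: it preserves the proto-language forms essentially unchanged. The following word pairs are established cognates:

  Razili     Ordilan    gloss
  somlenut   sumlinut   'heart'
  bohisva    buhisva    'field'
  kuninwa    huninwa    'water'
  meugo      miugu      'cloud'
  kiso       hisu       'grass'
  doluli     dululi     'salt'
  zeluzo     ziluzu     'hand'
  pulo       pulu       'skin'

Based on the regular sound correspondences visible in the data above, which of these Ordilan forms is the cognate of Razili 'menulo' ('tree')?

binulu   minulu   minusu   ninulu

minulu

somlenut ~ sumlinut — Razili e corresponds to Ordilan i after a consonant, before a nasal.
meugo ~ miugu, kiso ~ hisu — Razili o corresponds to Ordilan u word-finally.
Applying these to Razili 'menulo':
  menulo → minulo   (e→i after a consonant, before a nasal)
  minulo → minulu   (o→u word-finally)
So the Ordilan cognate is 'minulu'.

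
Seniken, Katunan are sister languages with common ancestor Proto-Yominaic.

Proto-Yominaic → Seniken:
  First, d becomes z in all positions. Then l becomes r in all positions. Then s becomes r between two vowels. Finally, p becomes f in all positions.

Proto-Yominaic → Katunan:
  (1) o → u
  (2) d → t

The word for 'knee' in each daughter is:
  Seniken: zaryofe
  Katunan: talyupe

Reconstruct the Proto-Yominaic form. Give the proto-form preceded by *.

*dalyope

Position 3: Seniken has r, Katunan has l. Katunan preserves l here (none of its changes turn any other segment into l), so the proto-segment is *l.
Position 1: Seniken has z, Katunan has t. Taking the neighbouring segments as reconstructed: Seniken z could go back to *d or *z; Katunan t could go back to *t or *d — the one source consistent with every daughter is *d.
Continuing position by position gives *dalyope; check it forward:
Seniken: *dalyope > zalyope > zaryope > zaryofe  (by unconditioned shift, unconditioned shift, unconditioned shift)
Katunan: *dalyope
  dalyope → dalyupe   [vowel merger]
  dalyupe → talyupe   [unconditioned shift]
  giving Katunan talyupe.
No other proto-form is consistent with every reflex, so the reconstruction is *dalyope.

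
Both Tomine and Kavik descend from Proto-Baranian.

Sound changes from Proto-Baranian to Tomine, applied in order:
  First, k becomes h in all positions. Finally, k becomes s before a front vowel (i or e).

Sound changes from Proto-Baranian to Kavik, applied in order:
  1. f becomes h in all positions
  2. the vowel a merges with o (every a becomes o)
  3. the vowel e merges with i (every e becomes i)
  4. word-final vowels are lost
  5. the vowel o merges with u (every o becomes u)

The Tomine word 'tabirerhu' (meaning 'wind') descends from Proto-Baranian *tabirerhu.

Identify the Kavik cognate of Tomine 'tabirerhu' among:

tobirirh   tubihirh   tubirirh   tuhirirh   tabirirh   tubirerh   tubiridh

tubirirh

Kavik: start from *tabirerhu.
  rule 1: no change — tabirerhu
  rule 2 (vowel merger): tabirerhu → tobirerhu
  rule 3 (vowel merger): tobirerhu → tobirirhu
  rule 4 (apocope): tobirirhu → tobirirh
  rule 5 (vowel merger): tobirirh → tubirirh
  ⇒ Kavik tubirirh
Among the options, 'tubirirh' alone shows every Kavik change applied in order.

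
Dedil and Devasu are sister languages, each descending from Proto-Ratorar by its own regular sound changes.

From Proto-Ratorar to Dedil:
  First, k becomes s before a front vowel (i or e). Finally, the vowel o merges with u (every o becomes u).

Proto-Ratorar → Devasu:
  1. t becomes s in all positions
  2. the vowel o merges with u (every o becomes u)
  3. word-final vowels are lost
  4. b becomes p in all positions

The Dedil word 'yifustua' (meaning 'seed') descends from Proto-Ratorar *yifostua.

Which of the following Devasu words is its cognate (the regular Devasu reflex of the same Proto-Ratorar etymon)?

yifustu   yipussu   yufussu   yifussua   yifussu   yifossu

Devasu: start from *yifostua.
  rule 1 (unconditioned shift): yifostua → yifossua
  rule 2 (vowel merger): yifossua → yifussua
  rule 3 (apocope): yifussua → yifussu
  rule 4: no change — yifussu
  ⇒ Devasu yifussu
Among the options, 'yifussu' alone shows every Devasu change applied in order.

yifussu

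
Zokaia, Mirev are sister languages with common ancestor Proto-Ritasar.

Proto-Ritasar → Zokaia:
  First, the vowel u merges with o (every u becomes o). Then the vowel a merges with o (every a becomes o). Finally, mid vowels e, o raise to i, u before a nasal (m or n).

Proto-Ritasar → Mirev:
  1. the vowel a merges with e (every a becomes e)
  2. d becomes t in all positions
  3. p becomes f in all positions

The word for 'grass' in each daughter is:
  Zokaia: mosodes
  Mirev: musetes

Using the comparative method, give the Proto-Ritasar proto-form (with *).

Position 2: Zokaia has o, Mirev has u. Mirev preserves u here (none of its changes turn any other segment into u), so the proto-segment is *u.
Position 5: Zokaia has d, Mirev has t. Zokaia preserves d here (none of its changes turn any other segment into d), so the proto-segment is *d.
Position 4: Zokaia has o, Mirev has e. Taking the neighbouring segments as reconstructed: Zokaia o could go back to *a or *o or *u; Mirev e could go back to *a or *e — the one source consistent with every daughter is *a.
This points to *musades. Verify forward in each daughter:
Zokaia: *musades > mosades > mosodes  (by vowel merger, vowel merger)
Mirev: start from *musades.
  rule 1 (vowel merger): musades → musedes
  rule 2 (unconditioned shift): musedes → musetes
  rule 3: no change — musetes
  ⇒ Mirev musetes
Only *musades yields all of Zokaia mosodes, Mirev musetes.

*musades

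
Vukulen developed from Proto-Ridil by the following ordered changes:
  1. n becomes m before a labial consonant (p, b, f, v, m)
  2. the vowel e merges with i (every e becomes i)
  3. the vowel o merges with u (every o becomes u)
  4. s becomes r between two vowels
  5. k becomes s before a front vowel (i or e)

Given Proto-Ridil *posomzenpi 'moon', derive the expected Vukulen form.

Vukulen: start from *posomzenpi.
  rule 1 (nasal place assimilation): posomzenpi → posomzempi
  rule 2 (vowel merger): posomzempi → posomzimpi
  rule 3 (vowel merger): posomzimpi → pusumzimpi
  rule 4 (rhotacism): pusumzimpi → purumzimpi
  rule 5: no change — purumzimpi
  ⇒ Vukulen purumzimpi

purumzimpi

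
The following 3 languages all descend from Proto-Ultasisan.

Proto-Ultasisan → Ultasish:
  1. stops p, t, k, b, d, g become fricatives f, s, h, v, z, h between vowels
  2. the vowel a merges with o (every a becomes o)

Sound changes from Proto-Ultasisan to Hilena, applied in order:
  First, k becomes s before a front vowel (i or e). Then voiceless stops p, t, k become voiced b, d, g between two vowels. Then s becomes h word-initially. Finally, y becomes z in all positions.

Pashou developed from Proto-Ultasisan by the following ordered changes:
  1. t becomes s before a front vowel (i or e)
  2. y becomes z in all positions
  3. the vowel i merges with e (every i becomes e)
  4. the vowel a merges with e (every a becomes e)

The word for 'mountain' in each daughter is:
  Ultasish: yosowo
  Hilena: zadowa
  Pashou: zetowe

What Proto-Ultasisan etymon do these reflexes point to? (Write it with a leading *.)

*yatowa

Position 3: Ultasish has s, Hilena has d, Pashou has t. Pashou preserves t here (none of its changes turn any other segment into t), so the proto-segment is *t.
Position 2: Ultasish has o, Hilena has a, Pashou has e. Hilena preserves a here (none of its changes turn any other segment into a), so the proto-segment is *a.
Position 1: Ultasish has y, Hilena has z, Pashou has z. Ultasish preserves y here (none of its changes turn any other segment into y), so the proto-segment is *y.
This points to *yatowa. Verify forward in each daughter:
Ultasish: *yatowa > yasowa > yosowo  (by intervocalic lenition, vowel merger)
Hilena: start from *yatowa.
  rule 1: no change — yatowa
  rule 2 (intervocalic voicing): yatowa → yadowa
  rule 3: no change — yadowa
  rule 4 (unconditioned shift): yadowa → zadowa
  ⇒ Hilena zadowa
Pashou: *yatowa
  yatowa (rule 1 does not apply)
  yatowa → zatowa   [unconditioned shift]
  zatowa (rule 3 does not apply)
  zatowa → zetowe   [vowel merger]
  giving Pashou zetowe.
*yatowa is the unique common source.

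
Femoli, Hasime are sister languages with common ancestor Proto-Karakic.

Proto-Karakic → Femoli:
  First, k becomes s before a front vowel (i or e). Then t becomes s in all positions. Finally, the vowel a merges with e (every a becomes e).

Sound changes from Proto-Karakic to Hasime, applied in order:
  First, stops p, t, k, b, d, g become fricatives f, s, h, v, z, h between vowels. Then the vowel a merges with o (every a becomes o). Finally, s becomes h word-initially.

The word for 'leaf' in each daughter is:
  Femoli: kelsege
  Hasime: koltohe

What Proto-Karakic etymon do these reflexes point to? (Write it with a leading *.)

Position 2: Femoli has e, Hasime has o. Taking the neighbouring segments as reconstructed: Femoli e can only go back to *a; Hasime o could go back to *a or *o — the one source consistent with every daughter is *a.
Position 5: Femoli has e, Hasime has o. Taking the neighbouring segments as reconstructed: Femoli e could go back to *a or *e; Hasime o could go back to *a or *o — the one source consistent with every daughter is *a.
Position 4: Femoli has s, Hasime has t. Hasime preserves t here (none of its changes turn any other segment into t), so the proto-segment is *t.
Verify the candidate proto-form against each daughter:
Femoli: start from *kaltage.
  rule 1: no change — kaltage
  rule 2 (unconditioned shift): kaltage → kalsage
  rule 3 (vowel merger): kalsage → kelsege
  ⇒ Femoli kelsege
Hasime: *kaltage
  kaltage → kaltahe   [intervocalic lenition]
  kaltahe → koltohe   [vowel merger]
  koltohe (rule 3 does not apply)
  giving Hasime koltohe.
*kaltage is the unique common source.

*kaltage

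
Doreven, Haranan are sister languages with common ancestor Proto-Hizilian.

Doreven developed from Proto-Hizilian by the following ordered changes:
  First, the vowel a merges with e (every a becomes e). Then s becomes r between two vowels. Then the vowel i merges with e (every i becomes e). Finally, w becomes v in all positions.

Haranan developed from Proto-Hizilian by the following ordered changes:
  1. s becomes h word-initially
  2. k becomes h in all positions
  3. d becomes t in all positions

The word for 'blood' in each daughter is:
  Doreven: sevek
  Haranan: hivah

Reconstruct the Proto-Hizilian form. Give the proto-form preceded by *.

*sivak

Position 4: Doreven has e, Haranan has a. Haranan preserves a here (none of its changes turn any other segment into a), so the proto-segment is *a.
Position 5: Doreven has k, Haranan has h. Doreven preserves k here (none of its changes turn any other segment into k), so the proto-segment is *k.
Position 2: Doreven has e, Haranan has i. Haranan preserves i here (none of its changes turn any other segment into i), so the proto-segment is *i.
Verify the candidate proto-form against each daughter:
Doreven: *sivak
  sivak → sivek   [vowel merger]
  sivek (rule 2 does not apply)
  sivek → sevek   [vowel merger]
  sevek (rule 4 does not apply)
  giving Doreven sevek.
Haranan: start from *sivak.
  rule 1 (debuccalisation): sivak → hivak
  rule 2 (unconditioned shift): hivak → hivah
  rule 3: no change — hivah
  ⇒ Haranan hivah
No other proto-form is consistent with every reflex, so the reconstruction is *sivak.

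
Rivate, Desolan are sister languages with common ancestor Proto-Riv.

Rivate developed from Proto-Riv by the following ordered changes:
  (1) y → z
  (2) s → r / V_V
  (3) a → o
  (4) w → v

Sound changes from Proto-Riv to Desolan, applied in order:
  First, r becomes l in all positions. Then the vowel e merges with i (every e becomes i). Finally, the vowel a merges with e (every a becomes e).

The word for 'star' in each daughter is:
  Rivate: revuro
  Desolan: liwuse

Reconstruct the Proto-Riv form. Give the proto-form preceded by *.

Position 2: Rivate has e, Desolan has i. Rivate preserves e here (none of its changes turn any other segment into e), so the proto-segment is *e.
Position 3: Rivate has v, Desolan has w. Desolan preserves w here (none of its changes turn any other segment into w), so the proto-segment is *w.
This points to *rewusa. Verify forward in each daughter:
Rivate: *rewusa > rewura > rewuro > revuro  (by rhotacism, vowel merger, unconditioned shift)
Desolan: start from *rewusa.
  rule 1 (unconditioned shift): rewusa → lewusa
  rule 2 (vowel merger): lewusa → liwusa
  rule 3 (vowel merger): liwusa → liwuse
  ⇒ Desolan liwuse
Only *rewusa yields all of Rivate revuro, Desolan liwuse.

*rewusa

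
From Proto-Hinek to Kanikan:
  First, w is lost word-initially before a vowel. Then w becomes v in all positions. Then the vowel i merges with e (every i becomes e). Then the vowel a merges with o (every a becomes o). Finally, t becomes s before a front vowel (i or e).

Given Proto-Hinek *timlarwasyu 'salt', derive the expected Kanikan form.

Kanikan: start from *timlarwasyu.
  rule 1: no change — timlarwasyu
  rule 2 (unconditioned shift): timlarwasyu → timlarvasyu
  rule 3 (vowel merger): timlarvasyu → temlarvasyu
  rule 4 (vowel merger): temlarvasyu → temlorvosyu
  rule 5 (palatalisation): temlorvosyu → semlorvosyu
  ⇒ Kanikan semlorvosyu

semlorvosyu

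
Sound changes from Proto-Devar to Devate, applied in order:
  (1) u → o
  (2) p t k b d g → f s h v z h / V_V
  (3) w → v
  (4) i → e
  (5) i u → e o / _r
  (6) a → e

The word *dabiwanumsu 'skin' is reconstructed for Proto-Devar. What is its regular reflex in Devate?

Devate: *dabiwanumsu
  dabiwanumsu → dabiwanomso   [vowel merger]
  dabiwanomso → daviwanomso   [intervocalic lenition]
  daviwanomso → davivanomso   [unconditioned shift]
  davivanomso → davevanomso   [vowel merger]
  davevanomso (rule 5 does not apply)
  davevanomso → devevenomso   [vowel merger]
  giving Devate devevenomso.

devevenomso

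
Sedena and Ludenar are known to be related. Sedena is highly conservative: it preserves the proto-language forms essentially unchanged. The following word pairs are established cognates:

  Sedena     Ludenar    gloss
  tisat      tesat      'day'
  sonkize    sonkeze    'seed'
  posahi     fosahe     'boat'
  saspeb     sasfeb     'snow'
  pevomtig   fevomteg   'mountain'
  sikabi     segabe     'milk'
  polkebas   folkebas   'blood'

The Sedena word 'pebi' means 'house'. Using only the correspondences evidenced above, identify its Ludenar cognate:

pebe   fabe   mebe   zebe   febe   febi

febe

pevomtig ~ fevomteg — Sedena p corresponds to Ludenar f word-initially before a front vowel.
posahi ~ fosahe, sikabi ~ segabe — Sedena i corresponds to Ludenar e word-finally.
Applying these to Sedena 'pebi':
  pebi → febi   (p→f word-initially before a front vowel)
  febi → febe   (i→e word-finally)
So the Ludenar cognate is 'febe'.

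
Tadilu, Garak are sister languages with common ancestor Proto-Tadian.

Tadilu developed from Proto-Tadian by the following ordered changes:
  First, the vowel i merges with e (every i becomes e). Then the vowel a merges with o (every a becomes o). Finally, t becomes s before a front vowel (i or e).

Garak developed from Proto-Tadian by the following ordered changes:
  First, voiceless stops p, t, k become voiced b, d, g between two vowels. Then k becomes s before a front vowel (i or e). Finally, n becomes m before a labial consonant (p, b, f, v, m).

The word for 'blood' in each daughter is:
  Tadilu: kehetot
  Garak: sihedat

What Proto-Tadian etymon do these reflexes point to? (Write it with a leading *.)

Position 5: Tadilu has t, Garak has d. Tadilu preserves t here (none of its changes turn any other segment into t), so the proto-segment is *t.
Position 6: Tadilu has o, Garak has a. Garak preserves a here (none of its changes turn any other segment into a), so the proto-segment is *a.
This points to *kihetat. Verify forward in each daughter:
Tadilu: *kihetat
  kihetat → kehetat   [vowel merger]
  kehetat → kehetot   [vowel merger]
  kehetot (rule 3 does not apply)
  giving Tadilu kehetot.
Garak: start from *kihetat.
  rule 1 (intervocalic voicing): kihetat → kihedat
  rule 2 (palatalisation): kihedat → sihedat
  rule 3: no change — sihedat
  ⇒ Garak sihedat
Only *kihetat yields all of Tadilu kehetot, Garak sihedat.

*kihetat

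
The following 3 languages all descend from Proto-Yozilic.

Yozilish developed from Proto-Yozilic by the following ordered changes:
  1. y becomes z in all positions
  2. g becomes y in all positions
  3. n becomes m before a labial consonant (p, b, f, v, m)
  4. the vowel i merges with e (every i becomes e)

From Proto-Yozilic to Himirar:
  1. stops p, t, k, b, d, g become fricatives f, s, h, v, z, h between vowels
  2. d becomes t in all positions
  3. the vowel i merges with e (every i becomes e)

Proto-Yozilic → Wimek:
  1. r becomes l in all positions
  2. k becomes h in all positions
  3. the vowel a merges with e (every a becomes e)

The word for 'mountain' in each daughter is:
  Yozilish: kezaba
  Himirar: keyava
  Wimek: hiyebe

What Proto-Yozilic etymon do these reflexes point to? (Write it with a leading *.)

*kiyaba

Position 6: Yozilish has a, Himirar has a, Wimek has e. Yozilish preserves a here (none of its changes turn any other segment into a), so the proto-segment is *a.
Position 3: Yozilish has z, Himirar has y, Wimek has y. Himirar preserves y here (none of its changes turn any other segment into y), so the proto-segment is *y.
Position 5: Yozilish has b, Himirar has v, Wimek has b. Yozilish preserves b here (none of its changes turn any other segment into b), so the proto-segment is *b.
This points to *kiyaba. Verify forward in each daughter:
Yozilish: *kiyaba
  kiyaba → kizaba   [unconditioned shift]
  kizaba (rule 2 does not apply)
  kizaba (rule 3 does not apply)
  kizaba → kezaba   [vowel merger]
  giving Yozilish kezaba.
Himirar: *kiyaba
  kiyaba → kiyava   [intervocalic lenition]
  kiyava (rule 2 does not apply)
  kiyava → keyava   [vowel merger]
  giving Himirar keyava.
Wimek: *kiyaba > hiyaba > hiyebe  (by unconditioned shift, vowel merger)
No other proto-form is consistent with every reflex, so the reconstruction is *kiyaba.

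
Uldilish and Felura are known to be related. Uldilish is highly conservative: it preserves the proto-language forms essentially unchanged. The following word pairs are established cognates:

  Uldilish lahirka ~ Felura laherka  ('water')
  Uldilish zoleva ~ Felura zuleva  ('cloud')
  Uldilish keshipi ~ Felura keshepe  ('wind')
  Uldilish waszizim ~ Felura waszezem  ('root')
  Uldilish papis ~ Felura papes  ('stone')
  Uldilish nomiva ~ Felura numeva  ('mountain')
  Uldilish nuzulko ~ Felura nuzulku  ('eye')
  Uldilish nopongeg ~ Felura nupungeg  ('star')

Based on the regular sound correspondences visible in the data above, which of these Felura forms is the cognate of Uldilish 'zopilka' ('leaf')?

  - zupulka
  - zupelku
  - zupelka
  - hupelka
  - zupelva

nopongeg ~ nupungeg — Uldilish o corresponds to Felura u after a consonant, before a labial obstruent.
waszizim ~ waszezem, papis ~ papes — Uldilish i corresponds to Felura e after a consonant, before a consonant other than r, m, n, p, b, f, v.
Applying these to Uldilish 'zopilka':
  zopilka → zupilka   (o→u after a consonant, before a labial obstruent)
  zupilka → zupelka   (i→e after a consonant, before a consonant other than r, m, n, p, b, f, v)
So the Felura cognate is 'zupelka'.

zupelka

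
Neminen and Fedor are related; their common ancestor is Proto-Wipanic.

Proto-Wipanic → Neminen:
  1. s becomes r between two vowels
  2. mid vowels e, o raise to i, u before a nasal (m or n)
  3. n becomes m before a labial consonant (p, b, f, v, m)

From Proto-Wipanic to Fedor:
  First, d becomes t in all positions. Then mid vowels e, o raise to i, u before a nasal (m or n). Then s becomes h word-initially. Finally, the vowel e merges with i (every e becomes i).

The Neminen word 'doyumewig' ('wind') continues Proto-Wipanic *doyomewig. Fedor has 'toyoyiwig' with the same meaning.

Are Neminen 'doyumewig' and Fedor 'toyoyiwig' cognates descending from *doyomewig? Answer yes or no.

no

Derive the expected Fedor reflex of *doyomewig:
Fedor: *doyomewig
  doyomewig → toyomewig   [unconditioned shift]
  toyomewig → toyumewig   [pre-nasal raising]
  toyumewig (rule 3 does not apply)
  toyumewig → toyumiwig   [vowel merger]
  giving Fedor toyumiwig.
The regular Fedor reflex would be 'toyumiwig', but the attested form is 'toyoyiwig'. The correspondence is irregular, so they are not cognates (the Fedor form has a different source).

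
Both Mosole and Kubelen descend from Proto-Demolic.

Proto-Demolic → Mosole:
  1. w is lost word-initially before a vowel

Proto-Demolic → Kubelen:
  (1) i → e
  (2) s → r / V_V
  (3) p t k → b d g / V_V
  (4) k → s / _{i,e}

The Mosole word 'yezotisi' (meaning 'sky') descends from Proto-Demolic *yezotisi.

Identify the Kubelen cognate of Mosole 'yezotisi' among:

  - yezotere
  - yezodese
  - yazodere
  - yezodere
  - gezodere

yezodere

Kubelen: start from *yezotisi.
  rule 1 (vowel merger): yezotisi → yezotese
  rule 2 (rhotacism): yezotese → yezotere
  rule 3 (intervocalic voicing): yezotere → yezodere
  rule 4: no change — yezodere
  ⇒ Kubelen yezodere
Only 'yezodere' matches the regular Kubelen development of *yezotisi.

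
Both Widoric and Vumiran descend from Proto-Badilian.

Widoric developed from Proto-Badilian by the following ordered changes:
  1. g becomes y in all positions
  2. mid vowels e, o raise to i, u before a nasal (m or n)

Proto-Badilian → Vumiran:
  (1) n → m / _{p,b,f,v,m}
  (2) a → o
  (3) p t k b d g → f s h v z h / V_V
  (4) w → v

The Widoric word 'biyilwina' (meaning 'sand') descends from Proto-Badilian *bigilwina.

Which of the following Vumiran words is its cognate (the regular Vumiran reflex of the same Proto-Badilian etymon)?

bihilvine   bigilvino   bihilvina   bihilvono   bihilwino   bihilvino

bihilvino

Vumiran: *bigilwina
  bigilwina (rule 1 does not apply)
  bigilwina → bigilwino   [vowel merger]
  bigilwino → bihilwino   [intervocalic lenition]
  bihilwino → bihilvino   [unconditioned shift]
  giving Vumiran bihilvino.
Among the options, 'bihilvino' alone shows every Vumiran change applied in order.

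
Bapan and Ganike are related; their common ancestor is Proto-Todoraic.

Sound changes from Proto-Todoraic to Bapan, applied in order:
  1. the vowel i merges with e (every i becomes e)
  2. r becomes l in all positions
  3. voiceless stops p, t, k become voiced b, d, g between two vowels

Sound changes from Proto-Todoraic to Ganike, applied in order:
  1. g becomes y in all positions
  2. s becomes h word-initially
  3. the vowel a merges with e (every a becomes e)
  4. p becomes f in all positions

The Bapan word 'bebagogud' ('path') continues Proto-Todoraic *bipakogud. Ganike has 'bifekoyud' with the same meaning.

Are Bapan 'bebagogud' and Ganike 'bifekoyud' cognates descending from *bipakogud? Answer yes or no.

yes

Derive the expected Ganike reflex of *bipakogud:
Ganike: *bipakogud > bipakoyud > bipekoyud > bifekoyud  (by unconditioned shift, vowel merger, unconditioned shift)
Ganike 'bifekoyud' matches the regular reflex exactly, so the pair is cognate.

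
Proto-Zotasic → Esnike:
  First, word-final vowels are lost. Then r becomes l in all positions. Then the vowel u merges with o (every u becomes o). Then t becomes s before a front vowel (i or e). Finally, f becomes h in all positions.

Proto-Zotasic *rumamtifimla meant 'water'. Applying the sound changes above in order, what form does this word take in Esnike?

Esnike: start from *rumamtifimla.
  rule 1 (apocope): rumamtifimla → rumamtifiml
  rule 2 (unconditioned shift): rumamtifiml → lumamtifiml
  rule 3 (vowel merger): lumamtifiml → lomamtifiml
  rule 4 (palatalisation): lomamtifiml → lomamsifiml
  rule 5 (unconditioned shift): lomamsifiml → lomamsihiml
  ⇒ Esnike lomamsihiml

lomamsihiml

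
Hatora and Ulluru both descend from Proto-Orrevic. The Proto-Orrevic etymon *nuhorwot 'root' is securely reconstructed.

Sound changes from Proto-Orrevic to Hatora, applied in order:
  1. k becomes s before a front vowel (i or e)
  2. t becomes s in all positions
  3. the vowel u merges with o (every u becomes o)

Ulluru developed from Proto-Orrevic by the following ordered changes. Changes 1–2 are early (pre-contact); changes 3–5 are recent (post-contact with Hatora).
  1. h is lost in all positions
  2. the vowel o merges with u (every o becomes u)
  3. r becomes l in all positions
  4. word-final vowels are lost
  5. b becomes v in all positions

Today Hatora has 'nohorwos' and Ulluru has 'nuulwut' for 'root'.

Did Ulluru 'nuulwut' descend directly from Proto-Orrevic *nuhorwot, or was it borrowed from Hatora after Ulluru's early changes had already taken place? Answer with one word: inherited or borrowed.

If inherited, *nuhorwot would pass through all of Ulluru's changes:
Ulluru: *nuhorwot
  nuhorwot → nuorwot   [h-loss]
  nuorwot → nuurwut   [vowel merger]
  nuurwut → nuulwut   [unconditioned shift]
  nuulwut (rule 4 does not apply)
  nuulwut (rule 5 does not apply)
  giving Ulluru nuulwut.
If borrowed from Hatora 'nohorwos' after the early changes, it would undergo only the recent ones:
  rule 3 (unconditioned shift): nohorwos → noholwos
  rule 4 (apocope): no change (noholwos)
  rule 5 (unconditioned shift): no change (noholwos)
  ⇒ as a loan: noholwos
Ulluru 'nuulwut' matches the inherited outcome exactly, so it is an inherited cognate, not a loan.

inherited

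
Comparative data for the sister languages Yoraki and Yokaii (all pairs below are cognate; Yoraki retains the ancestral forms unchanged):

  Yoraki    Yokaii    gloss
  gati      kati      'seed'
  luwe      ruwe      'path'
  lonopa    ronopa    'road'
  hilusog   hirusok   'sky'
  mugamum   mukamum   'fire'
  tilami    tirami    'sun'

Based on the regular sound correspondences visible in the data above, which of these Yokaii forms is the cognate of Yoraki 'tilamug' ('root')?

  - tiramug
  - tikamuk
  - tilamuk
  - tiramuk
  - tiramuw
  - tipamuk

tilami ~ tirami — Yoraki l corresponds to Yokaii r between vowels (before a back vowel).
hilusog ~ hirusok — Yoraki g corresponds to Yokaii k word-finally.
Applying these to Yoraki 'tilamug':
  tilamug → tiramug   (l→r between vowels (before a back vowel))
  tiramug → tiramuk   (g→k word-finally)
So the Yokaii cognate is 'tiramuk'.

tiramuk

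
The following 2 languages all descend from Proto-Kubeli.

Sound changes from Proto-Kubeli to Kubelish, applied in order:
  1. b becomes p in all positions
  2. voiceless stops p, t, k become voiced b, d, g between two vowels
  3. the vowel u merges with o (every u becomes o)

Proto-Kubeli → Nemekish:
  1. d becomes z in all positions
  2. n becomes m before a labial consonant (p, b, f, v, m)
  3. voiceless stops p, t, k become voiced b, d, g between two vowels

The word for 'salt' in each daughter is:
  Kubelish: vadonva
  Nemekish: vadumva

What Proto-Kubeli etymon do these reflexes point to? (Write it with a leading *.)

*vatunva

Position 3: Kubelish has d, Nemekish has d. In Nemekish, d can only continue *t, so the proto-segment is *t.
Position 5: Kubelish has n, Nemekish has m. Kubelish preserves n here (none of its changes turn any other segment into n), so the proto-segment is *n.
Continuing position by position gives *vatunva; check it forward:
Kubelish: *vatunva
  vatunva (rule 1 does not apply)
  vatunva → vadunva   [intervocalic voicing]
  vadunva → vadonva   [vowel merger]
  giving Kubelish vadonva.
Nemekish: *vatunva
  vatunva (rule 1 does not apply)
  vatunva → vatumva   [nasal place assimilation]
  vatumva → vadumva   [intervocalic voicing]
  giving Nemekish vadumva.
Only *vatunva yields all of Kubelish vadonva, Nemekish vadumva.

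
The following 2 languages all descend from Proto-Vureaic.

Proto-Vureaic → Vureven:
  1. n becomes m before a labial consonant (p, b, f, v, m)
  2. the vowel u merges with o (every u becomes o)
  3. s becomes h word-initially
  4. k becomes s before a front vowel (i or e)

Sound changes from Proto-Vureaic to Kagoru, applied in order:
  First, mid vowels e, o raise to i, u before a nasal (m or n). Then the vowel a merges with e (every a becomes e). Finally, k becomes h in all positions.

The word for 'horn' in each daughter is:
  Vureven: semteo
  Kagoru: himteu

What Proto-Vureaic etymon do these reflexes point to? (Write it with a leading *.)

Position 6: Vureven has o, Kagoru has u. Taking the neighbouring segments as reconstructed: Vureven o could go back to *o or *u; Kagoru u can only go back to *u — the one source consistent with every daughter is *u.
Position 2: Vureven has e, Kagoru has i. Vureven preserves e here (none of its changes turn any other segment into e), so the proto-segment is *e.
Position 1: Vureven has s, Kagoru has h. Taking the neighbouring segments as reconstructed: Vureven s can only go back to *k; Kagoru h could go back to *k or *h — the one source consistent with every daughter is *k.
The remaining positions agree across the daughters. Check the candidate against every language:
Vureven: start from *kemteu.
  rule 1: no change — kemteu
  rule 2 (vowel merger): kemteu → kemteo
  rule 3: no change — kemteo
  rule 4 (palatalisation): kemteo → semteo
  ⇒ Vureven semteo
Kagoru: start from *kemteu.
  rule 1 (pre-nasal raising): kemteu → kimteu
  rule 2: no change — kimteu
  rule 3 (unconditioned shift): kimteu → himteu
  ⇒ Kagoru himteu
No other proto-form is consistent with every reflex, so the reconstruction is *kemteu.

*kemteu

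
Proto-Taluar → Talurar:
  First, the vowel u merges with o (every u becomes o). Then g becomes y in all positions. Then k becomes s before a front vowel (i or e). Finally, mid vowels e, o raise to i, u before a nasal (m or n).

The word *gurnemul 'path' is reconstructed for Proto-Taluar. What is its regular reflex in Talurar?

yornimol

Talurar: *gurnemul
  gurnemul → gornemol   [vowel merger]
  gornemol → yornemol   [unconditioned shift]
  yornemol (rule 3 does not apply)
  yornemol → yornimol   [pre-nasal raising]
  giving Talurar yornimol.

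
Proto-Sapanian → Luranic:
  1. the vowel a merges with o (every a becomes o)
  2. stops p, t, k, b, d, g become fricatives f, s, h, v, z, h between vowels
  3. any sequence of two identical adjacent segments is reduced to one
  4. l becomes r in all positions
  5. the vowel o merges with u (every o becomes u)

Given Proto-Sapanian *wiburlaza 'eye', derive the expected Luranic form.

Luranic: *wiburlaza > wiburlozo > wivurlozo > wivurrozo > wivurruzu  (by vowel merger, intervocalic lenition, unconditioned shift, vowel merger)

wivurruzu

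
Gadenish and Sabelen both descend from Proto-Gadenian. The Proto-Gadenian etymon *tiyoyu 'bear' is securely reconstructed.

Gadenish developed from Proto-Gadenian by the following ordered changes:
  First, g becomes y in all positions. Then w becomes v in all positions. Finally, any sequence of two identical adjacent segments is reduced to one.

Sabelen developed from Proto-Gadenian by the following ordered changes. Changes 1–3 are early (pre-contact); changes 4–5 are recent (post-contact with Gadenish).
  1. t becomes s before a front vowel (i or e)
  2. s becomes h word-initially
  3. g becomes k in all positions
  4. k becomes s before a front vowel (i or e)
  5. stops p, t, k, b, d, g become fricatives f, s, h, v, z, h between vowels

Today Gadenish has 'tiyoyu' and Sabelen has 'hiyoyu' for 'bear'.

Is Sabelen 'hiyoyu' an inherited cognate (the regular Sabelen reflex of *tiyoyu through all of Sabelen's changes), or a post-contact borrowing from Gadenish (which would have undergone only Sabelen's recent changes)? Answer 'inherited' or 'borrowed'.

inherited

If inherited, *tiyoyu would pass through all of Sabelen's changes:
Sabelen: start from *tiyoyu.
  rule 1 (palatalisation): tiyoyu → siyoyu
  rule 2 (debuccalisation): siyoyu → hiyoyu
  rule 3: no change — hiyoyu
  rule 4: no change — hiyoyu
  rule 5: no change — hiyoyu
  ⇒ Sabelen hiyoyu
If borrowed from Gadenish 'tiyoyu' after the early changes, it would undergo only the recent ones:
  rule 4 (palatalisation): no change (tiyoyu)
  rule 5 (intervocalic lenition): no change (tiyoyu)
  ⇒ as a loan: tiyoyu
Sabelen 'hiyoyu' matches the inherited outcome exactly, so it is an inherited cognate, not a loan.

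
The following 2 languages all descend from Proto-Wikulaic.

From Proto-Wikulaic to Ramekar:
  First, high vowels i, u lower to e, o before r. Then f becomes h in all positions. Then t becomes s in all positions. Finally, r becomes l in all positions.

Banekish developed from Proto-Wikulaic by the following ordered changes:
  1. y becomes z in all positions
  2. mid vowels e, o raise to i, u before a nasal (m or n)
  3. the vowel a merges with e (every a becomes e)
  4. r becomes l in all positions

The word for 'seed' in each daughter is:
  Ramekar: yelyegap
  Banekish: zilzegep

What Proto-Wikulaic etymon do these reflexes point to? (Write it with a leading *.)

Position 3: Ramekar has l, Banekish has l. Taking the neighbouring segments as reconstructed: Ramekar l can only go back to *r; Banekish l could go back to *l or *r — the one source consistent with every daughter is *r.
Position 1: Ramekar has y, Banekish has z. Ramekar preserves y here (none of its changes turn any other segment into y), so the proto-segment is *y.
Position 2: Ramekar has e, Banekish has i. Taking the neighbouring segments as reconstructed: Ramekar e could go back to *e or *i; Banekish i can only go back to *i — the one source consistent with every daughter is *i.
Continuing position by position gives *yiryegap; check it forward:
Ramekar: start from *yiryegap.
  rule 1 (pre-rhotic lowering): yiryegap → yeryegap
  rule 2: no change — yeryegap
  rule 3: no change — yeryegap
  rule 4 (unconditioned shift): yeryegap → yelyegap
  ⇒ Ramekar yelyegap
Banekish: start from *yiryegap.
  rule 1 (unconditioned shift): yiryegap → zirzegap
  rule 2: no change — zirzegap
  rule 3 (vowel merger): zirzegap → zirzegep
  rule 4 (unconditioned shift): zirzegep → zilzegep
  ⇒ Banekish zilzegep
No other proto-form is consistent with every reflex, so the reconstruction is *yiryegap.

*yiryegap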